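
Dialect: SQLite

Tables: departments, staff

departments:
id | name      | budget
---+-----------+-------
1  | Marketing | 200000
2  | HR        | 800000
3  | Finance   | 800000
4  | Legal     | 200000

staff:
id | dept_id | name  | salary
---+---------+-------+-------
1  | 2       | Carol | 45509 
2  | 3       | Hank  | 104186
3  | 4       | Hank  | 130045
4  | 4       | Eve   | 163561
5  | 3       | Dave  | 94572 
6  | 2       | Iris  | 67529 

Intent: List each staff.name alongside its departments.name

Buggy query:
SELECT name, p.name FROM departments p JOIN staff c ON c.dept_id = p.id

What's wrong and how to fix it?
Bug: 'name' exists in both joined tables, so the database can't tell which one is meant

Fix: Qualify the column with its table alias (c.name)

Corrected query:
SELECT c.name, p.name FROM departments p JOIN staff c ON c.dept_id = p.id

Result:
name  | name   
------+--------
Carol | HR     
Hank  | Finance
Hank  | Legal  
Eve   | Legal  
Dave  | Finance
Iris  | HR     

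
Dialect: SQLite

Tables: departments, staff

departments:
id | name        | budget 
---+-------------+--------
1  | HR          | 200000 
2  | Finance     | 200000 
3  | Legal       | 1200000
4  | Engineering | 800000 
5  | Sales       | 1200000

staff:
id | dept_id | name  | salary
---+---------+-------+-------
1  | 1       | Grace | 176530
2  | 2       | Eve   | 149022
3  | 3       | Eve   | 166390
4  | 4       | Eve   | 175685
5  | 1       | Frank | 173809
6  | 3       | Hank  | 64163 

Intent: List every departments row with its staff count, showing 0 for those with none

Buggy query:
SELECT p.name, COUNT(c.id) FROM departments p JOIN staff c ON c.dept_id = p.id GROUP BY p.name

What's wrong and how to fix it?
Bug: INNER JOIN drops departments rows that have no matching staff rows

Fix: Use LEFT JOIN so parents without children still appear (COUNT(c.id) gives 0)

Corrected query:
SELECT p.name, COUNT(c.id) FROM departments p LEFT JOIN staff c ON c.dept_id = p.id GROUP BY p.name

Result:
name        | COUNT(c.id)
------------+------------
Engineering | 1          
Finance     | 1          
HR          | 2          
Legal       | 2          
Sales       | 0          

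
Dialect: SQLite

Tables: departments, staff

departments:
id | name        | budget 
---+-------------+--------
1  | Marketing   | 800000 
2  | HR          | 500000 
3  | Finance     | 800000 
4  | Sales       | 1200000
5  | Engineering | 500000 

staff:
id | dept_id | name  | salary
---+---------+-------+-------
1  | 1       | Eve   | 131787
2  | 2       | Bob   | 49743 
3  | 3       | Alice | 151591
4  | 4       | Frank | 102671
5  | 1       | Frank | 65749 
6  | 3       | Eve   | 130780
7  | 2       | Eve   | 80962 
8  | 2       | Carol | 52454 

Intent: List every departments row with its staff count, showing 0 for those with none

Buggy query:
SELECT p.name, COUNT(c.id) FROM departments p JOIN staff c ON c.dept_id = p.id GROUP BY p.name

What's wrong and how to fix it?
Bug: INNER JOIN drops departments rows that have no matching staff rows

Fix: Switch to LEFT JOIN to retain unmatched parent rows

Corrected query:
SELECT p.name, COUNT(c.id) FROM departments p LEFT JOIN staff c ON c.dept_id = p.id GROUP BY p.name

Result:
name        | COUNT(c.id)
------------+------------
Engineering | 0          
Finance     | 2          
HR          | 3          
Marketing   | 2          
Sales       | 1          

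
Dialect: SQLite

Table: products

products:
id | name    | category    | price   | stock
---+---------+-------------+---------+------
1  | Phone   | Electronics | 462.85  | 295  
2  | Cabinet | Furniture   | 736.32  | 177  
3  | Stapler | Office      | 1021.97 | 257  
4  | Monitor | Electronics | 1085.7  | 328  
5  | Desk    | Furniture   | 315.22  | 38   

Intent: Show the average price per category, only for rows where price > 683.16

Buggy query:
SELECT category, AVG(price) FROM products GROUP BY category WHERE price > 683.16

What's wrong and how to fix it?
Bug: Row-level WHERE must come before GROUP BY in the clause order

Fix: Place WHERE between FROM and GROUP BY

Corrected query:
SELECT category, AVG(price) FROM products WHERE price > 683.16 GROUP BY category

Result:
category    | AVG(price)
------------+-----------
Electronics | 1085.7    
Furniture   | 736.32    
Office      | 1021.97   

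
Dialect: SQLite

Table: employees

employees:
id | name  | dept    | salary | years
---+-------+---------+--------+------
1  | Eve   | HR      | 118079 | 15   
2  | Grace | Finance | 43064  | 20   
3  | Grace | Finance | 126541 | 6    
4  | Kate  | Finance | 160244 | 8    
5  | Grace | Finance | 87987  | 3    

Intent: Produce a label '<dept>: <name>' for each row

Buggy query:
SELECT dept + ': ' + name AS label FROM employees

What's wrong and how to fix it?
Bug: '+' is numeric addition; on text columns SQLite converts them to 0 instead of concatenating

Fix: Use the || operator for string concatenation

Corrected query:
SELECT dept || ': ' || name AS label FROM employees

Result:
label         
--------------
HR: Eve       
Finance: Grace
Finance: Grace
Finance: Kate 
Finance: Grace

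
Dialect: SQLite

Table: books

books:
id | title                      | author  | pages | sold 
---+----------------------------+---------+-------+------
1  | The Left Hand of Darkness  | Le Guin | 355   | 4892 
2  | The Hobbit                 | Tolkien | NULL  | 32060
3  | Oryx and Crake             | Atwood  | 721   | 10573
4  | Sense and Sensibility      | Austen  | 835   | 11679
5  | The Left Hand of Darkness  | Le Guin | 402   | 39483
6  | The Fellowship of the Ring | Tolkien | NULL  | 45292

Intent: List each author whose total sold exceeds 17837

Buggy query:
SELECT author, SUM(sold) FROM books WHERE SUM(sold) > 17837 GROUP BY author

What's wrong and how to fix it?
Bug: Aggregate functions cannot appear in a WHERE clause

Fix: Use HAVING (which filters groups after aggregation) instead of WHERE

Corrected query:
SELECT author, SUM(sold) FROM books GROUP BY author HAVING SUM(sold) > 17837

Result:
author  | SUM(sold)
--------+----------
Le Guin | 44375    
Tolkien | 77352    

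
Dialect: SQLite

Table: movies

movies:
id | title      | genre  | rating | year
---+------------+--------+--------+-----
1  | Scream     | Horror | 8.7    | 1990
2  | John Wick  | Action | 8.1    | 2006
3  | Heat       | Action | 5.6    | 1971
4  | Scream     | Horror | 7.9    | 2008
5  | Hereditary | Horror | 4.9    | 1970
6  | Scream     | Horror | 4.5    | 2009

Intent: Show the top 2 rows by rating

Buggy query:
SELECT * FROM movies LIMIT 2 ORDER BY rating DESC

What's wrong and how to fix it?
Bug: ORDER BY cannot follow LIMIT; LIMIT is the final clause

Fix: Swap the clauses: ORDER BY first, then LIMIT

Corrected query:
SELECT * FROM movies ORDER BY rating DESC LIMIT 2

Result:
id | title     | genre  | rating | year
---+-----------+--------+--------+-----
1  | Scream    | Horror | 8.7    | 1990
2  | John Wick | Action | 8.1    | 2006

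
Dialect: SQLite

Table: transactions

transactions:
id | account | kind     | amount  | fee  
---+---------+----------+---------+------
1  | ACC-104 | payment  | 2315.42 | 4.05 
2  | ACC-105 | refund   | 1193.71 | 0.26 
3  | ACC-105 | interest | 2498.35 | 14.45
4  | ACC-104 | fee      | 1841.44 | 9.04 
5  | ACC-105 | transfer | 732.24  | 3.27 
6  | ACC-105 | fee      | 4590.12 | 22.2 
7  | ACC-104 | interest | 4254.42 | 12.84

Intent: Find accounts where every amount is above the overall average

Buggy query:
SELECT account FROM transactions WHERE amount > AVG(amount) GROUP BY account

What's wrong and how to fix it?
Bug: WHERE evaluates per row before aggregation, so AVG() is unavailable

Fix: Use a subquery for AVG and a HAVING MIN(...) filter so the condition holds for every row in the group

Corrected query:
SELECT account FROM transactions GROUP BY account HAVING MIN(amount) > (SELECT AVG(amount) FROM transactions)

Result:
(no rows)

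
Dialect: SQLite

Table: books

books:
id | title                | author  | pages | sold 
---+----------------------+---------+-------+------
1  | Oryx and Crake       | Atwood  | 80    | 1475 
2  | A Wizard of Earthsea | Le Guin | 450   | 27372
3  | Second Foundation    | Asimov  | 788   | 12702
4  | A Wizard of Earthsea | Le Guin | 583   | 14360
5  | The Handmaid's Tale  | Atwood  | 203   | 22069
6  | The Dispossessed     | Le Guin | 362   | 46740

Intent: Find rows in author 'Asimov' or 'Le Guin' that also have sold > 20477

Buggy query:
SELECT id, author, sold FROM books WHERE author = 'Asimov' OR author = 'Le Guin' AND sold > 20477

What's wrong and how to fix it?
Bug: AND binds tighter than OR, so this parses as author = 'Asimov' OR (author = 'Le Guin' AND sold > 20477)

Fix: Group the OR with parentheses (or use IN), then AND the threshold

Corrected query:
SELECT id, author, sold FROM books WHERE (author = 'Asimov' OR author = 'Le Guin') AND sold > 20477

Result:
id | author  | sold 
---+---------+------
2  | Le Guin | 27372
6  | Le Guin | 46740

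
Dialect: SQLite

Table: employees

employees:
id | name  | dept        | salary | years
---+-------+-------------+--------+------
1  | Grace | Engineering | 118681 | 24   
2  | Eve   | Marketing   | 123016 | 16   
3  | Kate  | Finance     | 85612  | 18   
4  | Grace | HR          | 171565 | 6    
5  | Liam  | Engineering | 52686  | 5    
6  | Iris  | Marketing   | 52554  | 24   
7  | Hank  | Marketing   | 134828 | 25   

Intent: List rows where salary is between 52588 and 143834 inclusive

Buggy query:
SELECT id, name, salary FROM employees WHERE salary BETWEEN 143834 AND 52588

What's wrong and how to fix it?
Bug: The bounds are reversed; BETWEEN a AND b requires a <= b to match anything

Fix: Write BETWEEN 52588 AND 143834

Corrected query:
SELECT id, name, salary FROM employees WHERE salary BETWEEN 52588 AND 143834

Result:
id | name  | salary
---+-------+-------
1  | Grace | 118681
2  | Eve   | 123016
3  | Kate  | 85612 
5  | Liam  | 52686 
7  | Hank  | 134828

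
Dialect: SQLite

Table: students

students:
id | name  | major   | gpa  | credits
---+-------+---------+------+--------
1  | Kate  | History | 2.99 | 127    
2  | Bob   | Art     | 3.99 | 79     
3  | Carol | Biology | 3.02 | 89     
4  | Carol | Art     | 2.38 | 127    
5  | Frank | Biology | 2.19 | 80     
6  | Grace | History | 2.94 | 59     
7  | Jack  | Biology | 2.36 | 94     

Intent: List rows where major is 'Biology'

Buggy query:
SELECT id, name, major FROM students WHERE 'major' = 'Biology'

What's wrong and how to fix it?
Bug: Single quotes denote string literals in SQL; the column name is being compared as a constant string

Fix: Remove the quotes around the column name (or use double quotes for an identifier)

Corrected query:
SELECT id, name, major FROM students WHERE major = 'Biology'

Result:
id | name  | major  
---+-------+--------
3  | Carol | Biology
5  | Frank | Biology
7  | Jack  | Biology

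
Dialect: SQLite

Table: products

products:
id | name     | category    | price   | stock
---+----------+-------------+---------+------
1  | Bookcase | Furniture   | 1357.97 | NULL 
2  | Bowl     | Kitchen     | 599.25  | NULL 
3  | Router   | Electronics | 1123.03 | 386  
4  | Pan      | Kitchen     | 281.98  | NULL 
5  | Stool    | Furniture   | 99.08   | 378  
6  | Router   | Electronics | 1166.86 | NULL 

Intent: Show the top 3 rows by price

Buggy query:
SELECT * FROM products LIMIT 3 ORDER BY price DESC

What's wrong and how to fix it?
Bug: ORDER BY cannot follow LIMIT; LIMIT is the final clause

Fix: Sort with ORDER BY, then apply LIMIT

Corrected query:
SELECT * FROM products ORDER BY price DESC LIMIT 3

Result:
id | name     | category    | price   | stock
---+----------+-------------+---------+------
1  | Bookcase | Furniture   | 1357.97 | NULL 
6  | Router   | Electronics | 1166.86 | NULL 
3  | Router   | Electronics | 1123.03 | 386  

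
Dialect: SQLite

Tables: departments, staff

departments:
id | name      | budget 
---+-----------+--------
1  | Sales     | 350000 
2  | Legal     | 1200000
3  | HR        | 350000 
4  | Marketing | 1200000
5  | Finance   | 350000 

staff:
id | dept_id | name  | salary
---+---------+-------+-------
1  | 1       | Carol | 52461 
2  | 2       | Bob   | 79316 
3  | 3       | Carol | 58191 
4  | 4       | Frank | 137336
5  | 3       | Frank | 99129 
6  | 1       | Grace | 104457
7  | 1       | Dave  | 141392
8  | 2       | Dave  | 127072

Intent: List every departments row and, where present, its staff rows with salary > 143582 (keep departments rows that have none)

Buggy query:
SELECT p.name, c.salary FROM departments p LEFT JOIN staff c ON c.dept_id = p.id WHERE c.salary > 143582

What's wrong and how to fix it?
Bug: A WHERE condition on the right-hand table after LEFT JOIN drops unmatched parents

Fix: Move the right-table condition into the ON clause so unmatched parents are kept

Corrected query:
SELECT p.name, c.salary FROM departments p LEFT JOIN staff c ON c.dept_id = p.id AND c.salary > 143582

Result:
name      | salary
----------+-------
Sales     | NULL  
Legal     | NULL  
HR        | NULL  
Marketing | NULL  
Finance   | NULL  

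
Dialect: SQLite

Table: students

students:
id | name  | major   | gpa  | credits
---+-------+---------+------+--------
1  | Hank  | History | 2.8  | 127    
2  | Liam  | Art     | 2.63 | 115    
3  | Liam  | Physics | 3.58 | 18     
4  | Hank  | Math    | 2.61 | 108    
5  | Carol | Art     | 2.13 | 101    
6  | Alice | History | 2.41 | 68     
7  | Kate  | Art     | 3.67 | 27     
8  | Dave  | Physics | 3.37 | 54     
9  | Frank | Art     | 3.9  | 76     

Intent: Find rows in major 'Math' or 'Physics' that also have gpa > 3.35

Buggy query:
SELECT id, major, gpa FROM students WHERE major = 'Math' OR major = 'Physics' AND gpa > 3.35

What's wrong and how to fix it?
Bug: AND binds tighter than OR, so this parses as major = 'Math' OR (major = 'Physics' AND gpa > 3.35)

Fix: Add parentheses around the OR so the AND applies to both alternatives

Corrected query:
SELECT id, major, gpa FROM students WHERE (major = 'Math' OR major = 'Physics') AND gpa > 3.35

Result:
id | major   | gpa 
---+---------+-----
3  | Physics | 3.58
8  | Physics | 3.37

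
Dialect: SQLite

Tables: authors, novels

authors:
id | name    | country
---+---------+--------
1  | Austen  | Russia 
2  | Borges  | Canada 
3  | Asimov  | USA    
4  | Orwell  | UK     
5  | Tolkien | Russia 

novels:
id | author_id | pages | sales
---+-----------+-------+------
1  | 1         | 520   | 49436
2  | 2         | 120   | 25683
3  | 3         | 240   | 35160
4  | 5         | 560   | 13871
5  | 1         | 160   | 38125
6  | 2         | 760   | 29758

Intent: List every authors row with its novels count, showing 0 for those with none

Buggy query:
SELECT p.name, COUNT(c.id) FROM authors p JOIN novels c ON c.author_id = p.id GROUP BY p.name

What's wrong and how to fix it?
Bug: An inner join excludes parents with zero children

Fix: Use LEFT JOIN so parents without children still appear (COUNT(c.id) gives 0)

Corrected query:
SELECT p.name, COUNT(c.id) FROM authors p LEFT JOIN novels c ON c.author_id = p.id GROUP BY p.name

Result:
name    | COUNT(c.id)
--------+------------
Asimov  | 1          
Austen  | 2          
Borges  | 2          
Orwell  | 0          
Tolkien | 1          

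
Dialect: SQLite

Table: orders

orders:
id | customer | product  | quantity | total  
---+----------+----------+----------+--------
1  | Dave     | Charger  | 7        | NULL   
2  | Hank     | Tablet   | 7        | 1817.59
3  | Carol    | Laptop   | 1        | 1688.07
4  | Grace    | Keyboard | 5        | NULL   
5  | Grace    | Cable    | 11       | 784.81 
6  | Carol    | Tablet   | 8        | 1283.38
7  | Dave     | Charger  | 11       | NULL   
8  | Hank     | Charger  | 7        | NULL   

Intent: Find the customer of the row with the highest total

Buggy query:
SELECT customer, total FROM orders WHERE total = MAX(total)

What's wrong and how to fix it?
Bug: WHERE is evaluated per row; an aggregate over the whole table isn't defined there

Fix: Use a subquery: WHERE total = (SELECT MAX(total) FROM orders)

Corrected query:
SELECT customer, total FROM orders WHERE total = (SELECT MAX(total) FROM orders)

Result:
customer | total  
---------+--------
Hank     | 1817.59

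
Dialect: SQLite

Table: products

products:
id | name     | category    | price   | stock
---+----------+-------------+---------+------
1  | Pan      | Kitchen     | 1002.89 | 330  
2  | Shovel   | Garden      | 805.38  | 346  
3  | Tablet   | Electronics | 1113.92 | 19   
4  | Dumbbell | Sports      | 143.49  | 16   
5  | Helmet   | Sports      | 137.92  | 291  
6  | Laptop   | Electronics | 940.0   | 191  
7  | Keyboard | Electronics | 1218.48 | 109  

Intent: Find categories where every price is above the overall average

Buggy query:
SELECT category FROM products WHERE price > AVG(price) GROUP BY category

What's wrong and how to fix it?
Bug: WHERE evaluates per row before aggregation, so AVG() is unavailable

Fix: Use a subquery for AVG and a HAVING MIN(...) filter so the condition holds for every row in the group

Corrected query:
SELECT category FROM products GROUP BY category HAVING MIN(price) > (SELECT AVG(price) FROM products)

Result:
category   
-----------
Electronics
Garden     
Kitchen    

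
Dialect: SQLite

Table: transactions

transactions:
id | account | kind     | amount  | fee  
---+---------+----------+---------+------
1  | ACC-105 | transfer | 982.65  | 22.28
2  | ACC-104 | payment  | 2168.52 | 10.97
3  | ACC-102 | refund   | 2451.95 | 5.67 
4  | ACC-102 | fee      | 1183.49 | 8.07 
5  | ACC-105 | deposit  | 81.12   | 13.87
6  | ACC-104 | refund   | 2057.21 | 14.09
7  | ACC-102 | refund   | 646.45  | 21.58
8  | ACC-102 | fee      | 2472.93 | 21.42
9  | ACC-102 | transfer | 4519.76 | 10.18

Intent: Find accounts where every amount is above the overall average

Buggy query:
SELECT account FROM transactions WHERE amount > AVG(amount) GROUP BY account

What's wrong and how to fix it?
Bug: WHERE evaluates per row before aggregation, so AVG() is unavailable

Fix: Use a subquery for AVG and a HAVING MIN(...) filter so the condition holds for every row in the group

Corrected query:
SELECT account FROM transactions GROUP BY account HAVING MIN(amount) > (SELECT AVG(amount) FROM transactions)

Result:
account
-------
ACC-104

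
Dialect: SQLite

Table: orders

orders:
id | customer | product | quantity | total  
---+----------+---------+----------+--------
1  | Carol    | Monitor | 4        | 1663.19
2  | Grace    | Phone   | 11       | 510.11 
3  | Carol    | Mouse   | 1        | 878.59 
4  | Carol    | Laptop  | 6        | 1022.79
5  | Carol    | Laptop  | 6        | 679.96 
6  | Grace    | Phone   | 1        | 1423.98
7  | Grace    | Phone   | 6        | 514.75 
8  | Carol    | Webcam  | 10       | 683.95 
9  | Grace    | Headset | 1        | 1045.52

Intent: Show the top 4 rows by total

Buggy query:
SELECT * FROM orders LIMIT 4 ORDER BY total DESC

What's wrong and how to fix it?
Bug: ORDER BY cannot follow LIMIT; LIMIT is the final clause

Fix: Swap the clauses: ORDER BY first, then LIMIT

Corrected query:
SELECT * FROM orders ORDER BY total DESC LIMIT 4

Result:
id | customer | product | quantity | total  
---+----------+---------+----------+--------
1  | Carol    | Monitor | 4        | 1663.19
6  | Grace    | Phone   | 1        | 1423.98
9  | Grace    | Headset | 1        | 1045.52
4  | Carol    | Laptop  | 6        | 1022.79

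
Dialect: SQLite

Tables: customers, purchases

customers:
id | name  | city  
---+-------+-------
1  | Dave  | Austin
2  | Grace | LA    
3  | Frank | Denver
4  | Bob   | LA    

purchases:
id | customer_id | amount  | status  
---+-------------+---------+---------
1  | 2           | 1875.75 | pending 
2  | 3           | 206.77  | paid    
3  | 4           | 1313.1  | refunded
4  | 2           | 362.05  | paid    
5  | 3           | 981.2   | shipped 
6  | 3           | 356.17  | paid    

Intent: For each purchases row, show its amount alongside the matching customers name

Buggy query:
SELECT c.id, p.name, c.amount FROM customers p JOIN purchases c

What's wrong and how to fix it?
Bug: Missing join condition: each purchases row is matched to all customers rows instead of just its own

Fix: Specify the join condition linking the foreign key to the parent id

Corrected query:
SELECT c.id, p.name, c.amount FROM customers p JOIN purchases c ON c.customer_id = p.id

Result:
id | name  | amount 
---+-------+--------
1  | Grace | 1875.75
2  | Frank | 206.77 
3  | Bob   | 1313.1 
4  | Grace | 362.05 
5  | Frank | 981.2  
6  | Frank | 356.17 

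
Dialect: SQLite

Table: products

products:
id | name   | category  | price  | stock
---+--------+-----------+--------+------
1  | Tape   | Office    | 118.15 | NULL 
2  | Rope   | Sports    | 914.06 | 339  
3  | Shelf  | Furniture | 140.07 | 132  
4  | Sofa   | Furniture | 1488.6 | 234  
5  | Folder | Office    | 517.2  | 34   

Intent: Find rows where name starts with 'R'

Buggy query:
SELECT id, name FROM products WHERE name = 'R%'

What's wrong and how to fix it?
Bug: Wildcards only work with LIKE; '=' treats '%' as a literal character

Fix: Replace '=' with LIKE so 'R%' is treated as a pattern

Corrected query:
SELECT id, name FROM products WHERE name LIKE 'R%'

Result:
id | name
---+-----
2  | Rope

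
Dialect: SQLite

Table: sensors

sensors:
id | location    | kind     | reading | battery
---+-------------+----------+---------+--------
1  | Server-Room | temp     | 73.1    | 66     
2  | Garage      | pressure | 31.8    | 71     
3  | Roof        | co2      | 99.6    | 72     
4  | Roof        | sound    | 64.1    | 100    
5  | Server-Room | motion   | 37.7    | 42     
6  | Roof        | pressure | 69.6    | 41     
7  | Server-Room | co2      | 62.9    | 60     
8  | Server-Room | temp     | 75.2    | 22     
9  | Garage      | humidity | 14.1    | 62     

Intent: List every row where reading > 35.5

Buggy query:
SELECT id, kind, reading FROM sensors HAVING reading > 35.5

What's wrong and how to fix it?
Bug: HAVING filters the output of aggregation, but this query has no GROUP BY and no aggregate functions, so SQLite rejects it (HAVING clause on a non-aggregate query); the condition here is per row

Fix: Replace HAVING with WHERE since the condition applies to individual rows

Corrected query:
SELECT id, kind, reading FROM sensors WHERE reading > 35.5

Result:
id | kind     | reading
---+----------+--------
1  | temp     | 73.1   
3  | co2      | 99.6   
4  | sound    | 64.1   
5  | motion   | 37.7   
6  | pressure | 69.6   
7  | co2      | 62.9   
8  | temp     | 75.2   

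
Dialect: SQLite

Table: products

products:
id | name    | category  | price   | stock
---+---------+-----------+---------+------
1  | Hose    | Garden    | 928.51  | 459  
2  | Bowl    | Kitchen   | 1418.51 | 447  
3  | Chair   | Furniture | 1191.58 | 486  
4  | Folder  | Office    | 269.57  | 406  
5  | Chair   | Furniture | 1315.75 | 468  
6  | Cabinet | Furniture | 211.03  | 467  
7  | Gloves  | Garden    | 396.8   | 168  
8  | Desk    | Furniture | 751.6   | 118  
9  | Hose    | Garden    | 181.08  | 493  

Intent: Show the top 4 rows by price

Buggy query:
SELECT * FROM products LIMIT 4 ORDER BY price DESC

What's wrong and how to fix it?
Bug: LIMIT must come after ORDER BY

Fix: Sort with ORDER BY, then apply LIMIT

Corrected query:
SELECT * FROM products ORDER BY price DESC LIMIT 4

Result:
id | name  | category  | price   | stock
---+-------+-----------+---------+------
2  | Bowl  | Kitchen   | 1418.51 | 447  
5  | Chair | Furniture | 1315.75 | 468  
3  | Chair | Furniture | 1191.58 | 486  
1  | Hose  | Garden    | 928.51  | 459  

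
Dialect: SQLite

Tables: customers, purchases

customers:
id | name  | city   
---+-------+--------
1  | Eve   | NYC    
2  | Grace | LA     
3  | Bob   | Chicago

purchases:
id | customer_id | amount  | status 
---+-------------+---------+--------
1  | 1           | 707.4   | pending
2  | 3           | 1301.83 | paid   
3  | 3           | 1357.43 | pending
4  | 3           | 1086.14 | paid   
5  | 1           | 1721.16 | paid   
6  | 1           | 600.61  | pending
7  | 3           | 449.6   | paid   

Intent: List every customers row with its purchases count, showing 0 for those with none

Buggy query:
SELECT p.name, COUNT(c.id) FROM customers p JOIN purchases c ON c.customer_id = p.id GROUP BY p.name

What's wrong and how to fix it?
Bug: An inner join excludes parents with zero children

Fix: Switch to LEFT JOIN to retain unmatched parent rows

Corrected query:
SELECT p.name, COUNT(c.id) FROM customers p LEFT JOIN purchases c ON c.customer_id = p.id GROUP BY p.name

Result:
name  | COUNT(c.id)
------+------------
Bob   | 4          
Eve   | 3          
Grace | 0          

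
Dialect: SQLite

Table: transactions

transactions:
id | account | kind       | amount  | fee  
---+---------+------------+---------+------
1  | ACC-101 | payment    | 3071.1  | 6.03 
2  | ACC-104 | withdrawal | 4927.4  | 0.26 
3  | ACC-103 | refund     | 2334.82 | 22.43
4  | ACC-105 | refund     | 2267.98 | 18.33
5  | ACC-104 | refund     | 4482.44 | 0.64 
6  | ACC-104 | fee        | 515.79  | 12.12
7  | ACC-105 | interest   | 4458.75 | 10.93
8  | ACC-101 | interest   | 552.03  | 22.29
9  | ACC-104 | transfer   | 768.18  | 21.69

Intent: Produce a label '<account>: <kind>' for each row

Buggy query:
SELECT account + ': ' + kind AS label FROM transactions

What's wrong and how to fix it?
Bug: SQLite uses || for string concatenation; + coerces text to numbers (yielding 0)

Fix: Replace + with || to concatenate text

Corrected query:
SELECT account || ': ' || kind AS label FROM transactions

Result:
label              
-------------------
ACC-101: payment   
ACC-104: withdrawal
ACC-103: refund    
ACC-105: refund    
ACC-104: refund    
ACC-104: fee       
ACC-105: interest  
ACC-101: interest  
ACC-104: transfer  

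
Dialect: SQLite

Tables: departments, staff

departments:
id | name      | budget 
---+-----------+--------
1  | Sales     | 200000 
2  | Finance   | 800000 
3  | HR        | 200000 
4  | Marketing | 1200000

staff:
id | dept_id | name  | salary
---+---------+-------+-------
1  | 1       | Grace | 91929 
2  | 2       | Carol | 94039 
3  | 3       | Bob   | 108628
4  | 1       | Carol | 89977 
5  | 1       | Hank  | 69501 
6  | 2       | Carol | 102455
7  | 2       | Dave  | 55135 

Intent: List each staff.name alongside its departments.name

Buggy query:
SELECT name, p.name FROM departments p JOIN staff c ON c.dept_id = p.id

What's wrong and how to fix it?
Bug: 'name' exists in both joined tables, so the database can't tell which one is meant

Fix: Qualify the column with its table alias (c.name)

Corrected query:
SELECT c.name, p.name FROM departments p JOIN staff c ON c.dept_id = p.id

Result:
name  | name   
------+--------
Grace | Sales  
Carol | Finance
Bob   | HR     
Carol | Sales  
Hank  | Sales  
Carol | Finance
Dave  | Finance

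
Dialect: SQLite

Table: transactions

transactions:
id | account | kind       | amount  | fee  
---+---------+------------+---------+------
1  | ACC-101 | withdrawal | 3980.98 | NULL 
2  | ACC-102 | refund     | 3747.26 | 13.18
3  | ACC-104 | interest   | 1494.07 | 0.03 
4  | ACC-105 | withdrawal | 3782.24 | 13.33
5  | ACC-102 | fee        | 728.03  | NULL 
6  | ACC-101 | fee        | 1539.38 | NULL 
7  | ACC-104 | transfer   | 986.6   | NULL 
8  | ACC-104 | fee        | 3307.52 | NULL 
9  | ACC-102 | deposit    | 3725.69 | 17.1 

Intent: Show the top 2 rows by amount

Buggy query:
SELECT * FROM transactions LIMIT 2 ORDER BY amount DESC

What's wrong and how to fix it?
Bug: LIMIT must come after ORDER BY

Fix: Swap the clauses: ORDER BY first, then LIMIT

Corrected query:
SELECT * FROM transactions ORDER BY amount DESC LIMIT 2

Result:
id | account | kind       | amount  | fee  
---+---------+------------+---------+------
1  | ACC-101 | withdrawal | 3980.98 | NULL 
4  | ACC-105 | withdrawal | 3782.24 | 13.33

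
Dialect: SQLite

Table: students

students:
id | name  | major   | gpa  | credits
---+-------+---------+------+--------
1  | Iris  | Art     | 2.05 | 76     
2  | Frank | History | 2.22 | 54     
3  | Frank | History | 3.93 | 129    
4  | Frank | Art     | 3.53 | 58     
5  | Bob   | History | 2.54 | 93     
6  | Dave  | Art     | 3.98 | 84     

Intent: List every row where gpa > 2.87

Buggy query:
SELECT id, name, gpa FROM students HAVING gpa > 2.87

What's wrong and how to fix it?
Bug: This is a non-aggregate query (no GROUP BY, no aggregates), so in SQLite the HAVING clause is invalid here; a row-level condition belongs in WHERE

Fix: Use WHERE for row-level filtering

Corrected query:
SELECT id, name, gpa FROM students WHERE gpa > 2.87

Result:
id | name  | gpa 
---+-------+-----
3  | Frank | 3.93
4  | Frank | 3.53
6  | Dave  | 3.98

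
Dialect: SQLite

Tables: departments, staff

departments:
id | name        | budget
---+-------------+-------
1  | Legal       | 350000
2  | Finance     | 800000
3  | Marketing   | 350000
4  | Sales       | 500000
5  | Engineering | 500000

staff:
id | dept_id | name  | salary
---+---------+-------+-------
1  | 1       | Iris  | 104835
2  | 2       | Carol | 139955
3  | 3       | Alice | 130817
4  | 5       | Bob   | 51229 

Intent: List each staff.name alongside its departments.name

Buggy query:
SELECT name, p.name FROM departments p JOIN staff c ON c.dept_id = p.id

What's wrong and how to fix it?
Bug: Both tables have a 'name' column; the unqualified reference is ambiguous

Fix: Prefix ambiguous columns with the table alias

Corrected query:
SELECT c.name, p.name FROM departments p JOIN staff c ON c.dept_id = p.id

Result:
name  | name       
------+------------
Iris  | Legal      
Carol | Finance    
Alice | Marketing  
Bob   | Engineering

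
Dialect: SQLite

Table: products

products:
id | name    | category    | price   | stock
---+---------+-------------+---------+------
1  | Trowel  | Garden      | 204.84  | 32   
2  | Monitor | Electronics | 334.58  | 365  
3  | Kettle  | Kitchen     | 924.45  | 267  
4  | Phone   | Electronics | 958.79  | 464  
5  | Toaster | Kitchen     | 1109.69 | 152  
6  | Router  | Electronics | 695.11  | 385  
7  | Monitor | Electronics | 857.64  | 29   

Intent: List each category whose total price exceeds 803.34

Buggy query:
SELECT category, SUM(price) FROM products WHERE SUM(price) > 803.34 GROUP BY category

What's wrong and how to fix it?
Bug: SUM(price) is an aggregate, but WHERE filters rows before aggregation

Fix: Move the aggregate condition to a HAVING clause

Corrected query:
SELECT category, SUM(price) FROM products GROUP BY category HAVING SUM(price) > 803.34

Result:
category    | SUM(price)
------------+-----------
Electronics | 2846.12   
Kitchen     | 2034.14   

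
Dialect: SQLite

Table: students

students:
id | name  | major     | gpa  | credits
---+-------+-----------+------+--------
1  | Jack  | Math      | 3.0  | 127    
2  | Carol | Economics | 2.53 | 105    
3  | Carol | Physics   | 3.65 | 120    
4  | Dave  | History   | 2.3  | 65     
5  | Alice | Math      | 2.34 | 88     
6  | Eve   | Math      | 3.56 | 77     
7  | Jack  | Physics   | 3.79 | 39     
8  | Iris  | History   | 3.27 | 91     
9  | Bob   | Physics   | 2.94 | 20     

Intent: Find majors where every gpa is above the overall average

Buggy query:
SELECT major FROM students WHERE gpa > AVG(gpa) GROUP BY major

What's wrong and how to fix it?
Bug: AVG() is an aggregate; it can't sit directly in WHERE

Fix: Compute the overall average in a scalar subquery and compare each group's MIN against it in HAVING

Corrected query:
SELECT major FROM students GROUP BY major HAVING MIN(gpa) > (SELECT AVG(gpa) FROM students)

Result:
(no rows)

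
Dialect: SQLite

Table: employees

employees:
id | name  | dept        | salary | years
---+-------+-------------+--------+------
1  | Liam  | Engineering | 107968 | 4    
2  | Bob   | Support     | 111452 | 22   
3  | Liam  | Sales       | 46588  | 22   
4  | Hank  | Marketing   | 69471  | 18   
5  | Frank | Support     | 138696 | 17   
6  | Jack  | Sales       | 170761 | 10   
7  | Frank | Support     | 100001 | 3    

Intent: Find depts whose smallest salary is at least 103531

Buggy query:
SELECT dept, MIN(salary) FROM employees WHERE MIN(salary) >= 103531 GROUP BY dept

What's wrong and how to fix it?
Bug: Aggregates like MIN are computed per group after WHERE runs

Fix: Use HAVING for the per-group MIN condition

Corrected query:
SELECT dept, MIN(salary) FROM employees GROUP BY dept HAVING MIN(salary) >= 103531

Result:
dept        | MIN(salary)
------------+------------
Engineering | 107968     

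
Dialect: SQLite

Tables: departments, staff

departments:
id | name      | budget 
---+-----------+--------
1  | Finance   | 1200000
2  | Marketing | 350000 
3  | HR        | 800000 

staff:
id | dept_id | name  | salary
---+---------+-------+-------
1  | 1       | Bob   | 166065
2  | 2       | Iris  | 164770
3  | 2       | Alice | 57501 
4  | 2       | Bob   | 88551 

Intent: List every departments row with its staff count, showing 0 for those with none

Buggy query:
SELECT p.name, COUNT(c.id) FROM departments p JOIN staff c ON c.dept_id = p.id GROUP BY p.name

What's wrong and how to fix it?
Bug: INNER JOIN drops departments rows that have no matching staff rows

Fix: Switch to LEFT JOIN to retain unmatched parent rows

Corrected query:
SELECT p.name, COUNT(c.id) FROM departments p LEFT JOIN staff c ON c.dept_id = p.id GROUP BY p.name

Result:
name      | COUNT(c.id)
----------+------------
Finance   | 1          
HR        | 0          
Marketing | 3          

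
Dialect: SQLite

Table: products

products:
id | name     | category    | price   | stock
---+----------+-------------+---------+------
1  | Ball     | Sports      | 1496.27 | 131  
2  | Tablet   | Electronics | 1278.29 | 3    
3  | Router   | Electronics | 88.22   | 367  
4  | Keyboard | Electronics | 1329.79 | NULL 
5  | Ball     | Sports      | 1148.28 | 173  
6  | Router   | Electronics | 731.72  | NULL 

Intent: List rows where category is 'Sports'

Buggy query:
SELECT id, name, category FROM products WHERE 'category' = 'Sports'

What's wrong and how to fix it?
Bug: 'category' in single quotes is a string literal, not the column; the comparison is literal-vs-literal and never true

Fix: Remove the quotes around the column name (or use double quotes for an identifier)

Corrected query:
SELECT id, name, category FROM products WHERE category = 'Sports'

Result:
id | name | category
---+------+---------
1  | Ball | Sports  
5  | Ball | Sports  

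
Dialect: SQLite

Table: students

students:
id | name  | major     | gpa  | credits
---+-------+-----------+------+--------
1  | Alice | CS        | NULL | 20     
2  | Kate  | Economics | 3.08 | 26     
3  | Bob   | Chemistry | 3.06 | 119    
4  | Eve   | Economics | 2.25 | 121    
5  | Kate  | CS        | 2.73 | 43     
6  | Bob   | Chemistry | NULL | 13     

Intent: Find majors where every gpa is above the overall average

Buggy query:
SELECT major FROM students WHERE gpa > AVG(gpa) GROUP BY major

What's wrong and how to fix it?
Bug: WHERE evaluates per row before aggregation, so AVG() is unavailable

Fix: Compute the overall average in a scalar subquery and compare each group's MIN against it in HAVING

Corrected query:
SELECT major FROM students GROUP BY major HAVING MIN(gpa) > (SELECT AVG(gpa) FROM students)

Result:
major    
---------
Chemistry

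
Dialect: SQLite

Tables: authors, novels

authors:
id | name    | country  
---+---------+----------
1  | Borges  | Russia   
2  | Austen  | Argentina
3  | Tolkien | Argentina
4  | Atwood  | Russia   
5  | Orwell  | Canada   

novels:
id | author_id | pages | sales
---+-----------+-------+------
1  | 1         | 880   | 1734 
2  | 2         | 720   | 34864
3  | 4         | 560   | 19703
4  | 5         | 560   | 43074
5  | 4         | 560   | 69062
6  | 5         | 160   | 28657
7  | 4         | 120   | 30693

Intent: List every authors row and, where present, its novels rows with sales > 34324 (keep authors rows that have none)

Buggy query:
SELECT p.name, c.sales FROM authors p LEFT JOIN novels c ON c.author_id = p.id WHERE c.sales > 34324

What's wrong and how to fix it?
Bug: Filtering c.sales in WHERE discards the NULL rows produced by LEFT JOIN, turning it into an inner join

Fix: Put 'c.sales > 34324' in the JOIN's ON clause instead of WHERE

Corrected query:
SELECT p.name, c.sales FROM authors p LEFT JOIN novels c ON c.author_id = p.id AND c.sales > 34324

Result:
name    | sales
--------+------
Borges  | NULL 
Austen  | 34864
Tolkien | NULL 
Atwood  | 69062
Orwell  | 43074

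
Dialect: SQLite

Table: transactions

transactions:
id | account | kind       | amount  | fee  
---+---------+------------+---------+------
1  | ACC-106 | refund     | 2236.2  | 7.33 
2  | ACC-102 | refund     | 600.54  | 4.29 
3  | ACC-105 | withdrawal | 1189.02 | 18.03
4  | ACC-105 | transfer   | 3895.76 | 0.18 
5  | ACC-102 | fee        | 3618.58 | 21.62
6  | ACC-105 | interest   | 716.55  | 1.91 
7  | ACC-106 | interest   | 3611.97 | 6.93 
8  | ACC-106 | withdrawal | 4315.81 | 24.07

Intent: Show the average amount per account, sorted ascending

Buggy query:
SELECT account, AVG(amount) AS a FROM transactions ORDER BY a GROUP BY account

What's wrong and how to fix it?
Bug: GROUP BY must precede ORDER BY

Fix: Move ORDER BY to the end, after GROUP BY

Corrected query:
SELECT account, AVG(amount) AS a FROM transactions GROUP BY account ORDER BY a

Result:
account | a          
--------+------------
ACC-105 | 1933.776667
ACC-102 | 2109.56    
ACC-106 | 3387.993333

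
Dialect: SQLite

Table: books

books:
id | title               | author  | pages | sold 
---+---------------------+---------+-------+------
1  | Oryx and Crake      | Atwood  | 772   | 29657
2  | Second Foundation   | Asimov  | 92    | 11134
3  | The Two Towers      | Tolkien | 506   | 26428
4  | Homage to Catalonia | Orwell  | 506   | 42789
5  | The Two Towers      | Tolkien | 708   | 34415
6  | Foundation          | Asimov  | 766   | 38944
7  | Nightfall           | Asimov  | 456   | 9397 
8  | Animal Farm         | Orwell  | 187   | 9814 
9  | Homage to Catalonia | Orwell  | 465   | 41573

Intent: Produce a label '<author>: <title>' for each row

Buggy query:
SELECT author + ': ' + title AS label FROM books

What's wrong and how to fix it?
Bug: SQLite uses || for string concatenation; + coerces text to numbers (yielding 0)

Fix: Use the || operator for string concatenation

Corrected query:
SELECT author || ': ' || title AS label FROM books

Result:
label                      
---------------------------
Atwood: Oryx and Crake     
Asimov: Second Foundation  
Tolkien: The Two Towers    
Orwell: Homage to Catalonia
Tolkien: The Two Towers    
Asimov: Foundation         
Asimov: Nightfall          
Orwell: Animal Farm        
Orwell: Homage to Catalonia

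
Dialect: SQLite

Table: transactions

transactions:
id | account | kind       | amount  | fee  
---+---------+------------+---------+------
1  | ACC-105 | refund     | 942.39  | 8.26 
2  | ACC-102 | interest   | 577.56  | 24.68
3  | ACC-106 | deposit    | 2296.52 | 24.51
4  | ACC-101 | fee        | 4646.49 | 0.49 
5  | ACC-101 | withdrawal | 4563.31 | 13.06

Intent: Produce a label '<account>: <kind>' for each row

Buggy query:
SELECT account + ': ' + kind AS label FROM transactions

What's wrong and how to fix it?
Bug: '+' is numeric addition; on text columns SQLite converts them to 0 instead of concatenating

Fix: Replace + with || to concatenate text

Corrected query:
SELECT account || ': ' || kind AS label FROM transactions

Result:
label              
-------------------
ACC-105: refund    
ACC-102: interest  
ACC-106: deposit   
ACC-101: fee       
ACC-101: withdrawal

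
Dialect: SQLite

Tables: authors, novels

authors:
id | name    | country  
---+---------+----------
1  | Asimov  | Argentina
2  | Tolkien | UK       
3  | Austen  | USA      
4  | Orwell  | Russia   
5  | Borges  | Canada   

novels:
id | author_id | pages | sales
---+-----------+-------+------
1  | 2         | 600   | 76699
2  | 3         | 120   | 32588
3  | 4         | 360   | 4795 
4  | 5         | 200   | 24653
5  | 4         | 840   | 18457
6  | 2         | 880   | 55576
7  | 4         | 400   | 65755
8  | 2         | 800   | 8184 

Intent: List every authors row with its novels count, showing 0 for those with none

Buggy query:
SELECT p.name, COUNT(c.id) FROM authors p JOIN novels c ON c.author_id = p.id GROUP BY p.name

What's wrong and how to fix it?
Bug: INNER JOIN drops authors rows that have no matching novels rows

Fix: Use LEFT JOIN so parents without children still appear (COUNT(c.id) gives 0)

Corrected query:
SELECT p.name, COUNT(c.id) FROM authors p LEFT JOIN novels c ON c.author_id = p.id GROUP BY p.name

Result:
name    | COUNT(c.id)
--------+------------
Asimov  | 0          
Austen  | 1          
Borges  | 1          
Orwell  | 3          
Tolkien | 3          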